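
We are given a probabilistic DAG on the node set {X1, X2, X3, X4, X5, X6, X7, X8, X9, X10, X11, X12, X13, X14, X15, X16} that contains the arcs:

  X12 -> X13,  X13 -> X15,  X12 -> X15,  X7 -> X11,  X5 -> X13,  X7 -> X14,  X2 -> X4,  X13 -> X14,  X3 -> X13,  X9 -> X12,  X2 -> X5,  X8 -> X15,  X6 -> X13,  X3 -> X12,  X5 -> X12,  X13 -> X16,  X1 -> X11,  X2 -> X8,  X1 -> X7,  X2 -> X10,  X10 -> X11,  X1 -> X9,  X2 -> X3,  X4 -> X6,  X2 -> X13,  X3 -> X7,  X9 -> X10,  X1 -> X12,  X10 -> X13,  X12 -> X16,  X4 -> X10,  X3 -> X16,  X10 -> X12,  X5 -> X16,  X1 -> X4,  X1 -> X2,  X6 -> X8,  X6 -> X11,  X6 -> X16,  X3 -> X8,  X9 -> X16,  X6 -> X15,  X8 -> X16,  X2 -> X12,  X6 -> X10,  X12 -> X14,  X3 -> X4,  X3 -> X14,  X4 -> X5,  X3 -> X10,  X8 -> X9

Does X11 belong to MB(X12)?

Pa(X12) = {X1, X2, X3, X5, X9, X10}.
Children of X12: X13, X14, X15, X16.
Other parents of X12's children:
  X13's other parents are X2, X3, X5, X6, X10.
  X14's other parents are X3, X7, X13.
  parents(X15) \ {X12} = {X6, X8, X13}.
  parents(X16) \ {X12} = {X3, X5, X6, X8, X9, X13}.
MB(X12) = {X1, X2, X3, X5, X6, X7, X8, X9, X10, X13, X14, X15, X16}; X11 is not in this set.

No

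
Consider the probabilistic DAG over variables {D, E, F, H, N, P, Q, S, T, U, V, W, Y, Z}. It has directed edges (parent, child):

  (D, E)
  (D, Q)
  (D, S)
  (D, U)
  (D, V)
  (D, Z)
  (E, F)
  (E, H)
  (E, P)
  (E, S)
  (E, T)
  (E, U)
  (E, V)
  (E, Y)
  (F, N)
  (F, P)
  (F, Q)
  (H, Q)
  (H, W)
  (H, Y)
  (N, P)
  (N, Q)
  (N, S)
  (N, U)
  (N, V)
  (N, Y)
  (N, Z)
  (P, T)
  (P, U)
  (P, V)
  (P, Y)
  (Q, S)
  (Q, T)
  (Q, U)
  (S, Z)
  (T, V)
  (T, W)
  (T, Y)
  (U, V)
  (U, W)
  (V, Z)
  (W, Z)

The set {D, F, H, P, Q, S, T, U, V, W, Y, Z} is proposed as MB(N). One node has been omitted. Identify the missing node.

N's parents: F.
Children of N: P, Q, S, U, V, Y, Z.
Parents of each child, excluding N:
  P: E, F
  Q: D, F, H
  S: D, E, Q
  U: D, E, P, Q
  V: D, E, P, T, U
  Y: E, H, P, T
  Z: D, S, V, W
MB(N) = {D, E, F, H, P, Q, S, T, U, V, W, Y, Z}.
Comparing with the claimed set, E is missing.

E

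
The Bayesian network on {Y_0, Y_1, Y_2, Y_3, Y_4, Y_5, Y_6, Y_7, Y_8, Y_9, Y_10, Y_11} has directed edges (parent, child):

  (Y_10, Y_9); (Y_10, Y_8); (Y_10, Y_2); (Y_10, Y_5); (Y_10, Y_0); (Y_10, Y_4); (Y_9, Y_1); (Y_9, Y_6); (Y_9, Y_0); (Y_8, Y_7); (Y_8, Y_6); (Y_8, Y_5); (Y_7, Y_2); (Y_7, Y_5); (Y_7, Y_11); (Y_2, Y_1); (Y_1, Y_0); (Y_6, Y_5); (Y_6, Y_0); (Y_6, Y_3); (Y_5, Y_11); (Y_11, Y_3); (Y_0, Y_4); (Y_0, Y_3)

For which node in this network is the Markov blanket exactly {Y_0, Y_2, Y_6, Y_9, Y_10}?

The target node must have every member of {Y_0, Y_2, Y_6, Y_9, Y_10} as a parent, child, or co-parent, and no others.
Parents of Y_1: Y_2, Y_9; children: Y_0; co-parents: Y_6, Y_9, Y_10.
These exactly cover the given set, so the node is Y_1.

Y_1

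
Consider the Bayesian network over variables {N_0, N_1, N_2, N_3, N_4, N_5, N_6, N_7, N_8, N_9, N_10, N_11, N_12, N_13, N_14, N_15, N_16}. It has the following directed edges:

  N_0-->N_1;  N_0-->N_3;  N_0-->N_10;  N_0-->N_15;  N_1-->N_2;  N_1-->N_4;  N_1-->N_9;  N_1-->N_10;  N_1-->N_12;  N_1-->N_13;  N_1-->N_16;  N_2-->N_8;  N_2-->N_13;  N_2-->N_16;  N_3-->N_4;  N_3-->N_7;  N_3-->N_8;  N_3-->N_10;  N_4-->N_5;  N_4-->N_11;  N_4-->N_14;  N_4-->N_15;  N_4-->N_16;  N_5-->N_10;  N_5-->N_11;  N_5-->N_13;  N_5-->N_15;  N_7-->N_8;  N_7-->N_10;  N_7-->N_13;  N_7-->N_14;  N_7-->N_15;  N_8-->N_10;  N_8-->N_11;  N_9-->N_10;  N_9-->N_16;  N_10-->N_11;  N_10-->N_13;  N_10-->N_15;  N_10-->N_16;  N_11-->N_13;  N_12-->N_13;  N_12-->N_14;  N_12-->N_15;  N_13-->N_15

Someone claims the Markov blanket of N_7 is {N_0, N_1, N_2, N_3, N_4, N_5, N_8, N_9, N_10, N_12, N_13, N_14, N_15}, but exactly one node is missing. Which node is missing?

N_11

A node's Markov blanket = Pa ∪ Ch ∪ (parents of Ch other than the node itself).
N_7 has parent N_3.
Children of N_7: N_8, N_10, N_13, N_14, N_15.
For each child, the remaining parents (spouses of N_7):
  N_8: N_2, N_3
  N_10: N_0, N_1, N_3, N_5, N_8, N_9
  N_13: N_1, N_2, N_5, N_10, N_11, N_12
  N_14: N_4, N_12
  N_15: N_0, N_4, N_5, N_10, N_12, N_13
MB(N_7) = {N_0, N_1, N_2, N_3, N_4, N_5, N_8, N_9, N_10, N_11, N_12, N_13, N_14, N_15}.
Comparing with the claimed set, N_11 is missing.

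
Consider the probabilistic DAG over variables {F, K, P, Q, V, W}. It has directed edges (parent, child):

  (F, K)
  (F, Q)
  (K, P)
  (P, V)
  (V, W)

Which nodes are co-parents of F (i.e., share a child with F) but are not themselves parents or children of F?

{}

Children of F: K, Q.
  K: —
  Q: —
Excluding nodes already adjacent to F (K, Q), the co-parent-only contribution is {}.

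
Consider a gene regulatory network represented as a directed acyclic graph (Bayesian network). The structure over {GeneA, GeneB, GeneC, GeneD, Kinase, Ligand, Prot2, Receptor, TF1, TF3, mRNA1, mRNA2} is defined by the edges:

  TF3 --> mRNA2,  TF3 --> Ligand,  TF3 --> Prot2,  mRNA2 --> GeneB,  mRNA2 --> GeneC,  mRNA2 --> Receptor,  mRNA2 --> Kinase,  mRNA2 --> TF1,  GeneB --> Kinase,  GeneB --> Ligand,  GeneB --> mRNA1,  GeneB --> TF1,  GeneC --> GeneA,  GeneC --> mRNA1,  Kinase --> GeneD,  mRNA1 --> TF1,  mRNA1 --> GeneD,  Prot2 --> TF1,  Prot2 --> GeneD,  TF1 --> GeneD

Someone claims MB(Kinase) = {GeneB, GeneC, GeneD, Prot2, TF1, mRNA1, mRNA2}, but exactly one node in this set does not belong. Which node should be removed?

Kinase has child GeneD.
Kinase's parents: GeneB, mRNA2.
Co-parents of Kinase (other parents of its children):
  GeneD also has parents Prot2, TF1, mRNA1.
MB(Kinase) = {GeneB, GeneD, Prot2, TF1, mRNA1, mRNA2}.
GeneC is neither a parent, child, nor co-parent of Kinase, so it does not belong.

GeneC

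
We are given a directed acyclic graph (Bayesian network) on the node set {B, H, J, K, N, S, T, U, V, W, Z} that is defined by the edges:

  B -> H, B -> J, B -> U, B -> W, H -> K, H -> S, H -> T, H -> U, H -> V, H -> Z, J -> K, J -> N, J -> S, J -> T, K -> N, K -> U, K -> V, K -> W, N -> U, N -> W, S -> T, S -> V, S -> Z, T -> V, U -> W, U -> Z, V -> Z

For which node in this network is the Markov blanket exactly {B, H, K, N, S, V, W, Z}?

The target node must have every member of {B, H, K, N, S, V, W, Z} as a parent, child, or co-parent, and no others.
Parents of U: B, H, K, N; children: W, Z; co-parents: B, H, K, N, S, V.
These exactly cover the given set, so the node is U.

U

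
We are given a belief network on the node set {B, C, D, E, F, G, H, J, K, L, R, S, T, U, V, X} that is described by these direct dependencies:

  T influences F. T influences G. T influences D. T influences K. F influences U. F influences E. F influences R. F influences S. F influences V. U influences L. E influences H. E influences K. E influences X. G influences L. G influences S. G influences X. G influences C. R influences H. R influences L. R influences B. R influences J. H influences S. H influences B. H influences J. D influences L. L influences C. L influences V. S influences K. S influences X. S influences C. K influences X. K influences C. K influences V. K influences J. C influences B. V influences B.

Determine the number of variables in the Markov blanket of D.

5

D's parents: T.
D's children: L.
Parents of each child, excluding D:
  L also has parents G, R, U.
MB(D) = {G, L, R, T, U}, which has 5 nodes.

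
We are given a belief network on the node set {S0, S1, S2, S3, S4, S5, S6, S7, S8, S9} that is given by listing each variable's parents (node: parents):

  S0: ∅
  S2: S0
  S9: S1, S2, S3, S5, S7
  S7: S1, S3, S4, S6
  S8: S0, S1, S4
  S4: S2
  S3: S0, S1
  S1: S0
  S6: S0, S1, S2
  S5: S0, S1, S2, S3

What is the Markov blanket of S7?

S7 has parents S1, S3, S4, S6.
S7's children: S9.
Co-parents of S7 (other parents of its children):
  S9 also has parents S1, S2, S3, S5.
MB(S7) = {S1, S2, S3, S4, S5, S6, S9}.

{S1, S2, S3, S4, S5, S6, S9}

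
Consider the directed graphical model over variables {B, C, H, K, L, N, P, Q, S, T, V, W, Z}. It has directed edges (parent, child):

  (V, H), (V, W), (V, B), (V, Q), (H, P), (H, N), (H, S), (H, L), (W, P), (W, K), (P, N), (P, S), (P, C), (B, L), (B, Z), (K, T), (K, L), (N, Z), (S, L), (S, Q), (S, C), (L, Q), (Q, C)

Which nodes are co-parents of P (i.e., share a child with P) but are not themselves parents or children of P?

Children of P: C, N, S.
  N: H
  S: H
  C: Q, S
Excluding nodes already adjacent to P (C, H, N, S, W), the co-parent-only contribution is {Q}.

{Q}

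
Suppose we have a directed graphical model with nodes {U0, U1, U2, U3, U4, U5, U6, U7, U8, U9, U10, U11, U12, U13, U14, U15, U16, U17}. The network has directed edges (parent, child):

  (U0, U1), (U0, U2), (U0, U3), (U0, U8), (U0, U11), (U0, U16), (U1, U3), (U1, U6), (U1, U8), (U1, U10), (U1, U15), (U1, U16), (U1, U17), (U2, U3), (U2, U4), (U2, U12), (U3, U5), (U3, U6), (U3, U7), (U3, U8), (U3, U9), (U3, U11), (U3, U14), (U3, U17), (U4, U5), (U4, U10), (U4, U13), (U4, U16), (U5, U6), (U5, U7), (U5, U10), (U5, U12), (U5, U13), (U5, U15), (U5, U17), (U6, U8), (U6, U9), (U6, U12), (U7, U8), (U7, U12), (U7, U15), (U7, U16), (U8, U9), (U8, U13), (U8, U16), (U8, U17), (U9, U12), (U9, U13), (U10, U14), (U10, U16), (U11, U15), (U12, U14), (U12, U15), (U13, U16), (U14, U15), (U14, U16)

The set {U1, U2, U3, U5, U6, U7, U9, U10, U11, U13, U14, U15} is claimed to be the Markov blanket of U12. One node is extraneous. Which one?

The Markov blanket of a node is its parents, its children, and the other parents of its children.
U12 has children U14, U15.
U12's parents: U2, U5, U6, U7, U9.
Other parents of U12's children:
  U14: U3, U10
  U15: U1, U5, U7, U11, U14
MB(U12) = {U1, U2, U3, U5, U6, U7, U9, U10, U11, U14, U15}.
U13 is neither a parent, child, nor co-parent of U12, so it does not belong.

U13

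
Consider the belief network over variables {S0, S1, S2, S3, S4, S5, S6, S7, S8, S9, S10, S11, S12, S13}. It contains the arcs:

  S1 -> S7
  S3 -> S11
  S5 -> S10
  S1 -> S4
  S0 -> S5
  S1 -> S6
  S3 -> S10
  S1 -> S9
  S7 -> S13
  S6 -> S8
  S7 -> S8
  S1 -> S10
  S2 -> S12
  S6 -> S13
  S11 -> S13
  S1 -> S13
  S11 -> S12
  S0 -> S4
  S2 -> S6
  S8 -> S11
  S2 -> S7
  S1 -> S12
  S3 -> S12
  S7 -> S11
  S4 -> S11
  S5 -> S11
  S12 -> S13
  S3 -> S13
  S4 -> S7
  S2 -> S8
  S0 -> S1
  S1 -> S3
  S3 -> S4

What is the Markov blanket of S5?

{S0, S1, S3, S4, S7, S8, S10, S11}

The Markov blanket of a node is its parents, its children, and the other parents of its children.
S5's parents: S0.
S5 has children S10, S11.
Other parents of S5's children:
  S10 also has parents S1, S3.
  S11's other parents are S3, S4, S7, S8.
So the Markov blanket of S5 is {S0, S1, S3, S4, S7, S8, S10, S11}.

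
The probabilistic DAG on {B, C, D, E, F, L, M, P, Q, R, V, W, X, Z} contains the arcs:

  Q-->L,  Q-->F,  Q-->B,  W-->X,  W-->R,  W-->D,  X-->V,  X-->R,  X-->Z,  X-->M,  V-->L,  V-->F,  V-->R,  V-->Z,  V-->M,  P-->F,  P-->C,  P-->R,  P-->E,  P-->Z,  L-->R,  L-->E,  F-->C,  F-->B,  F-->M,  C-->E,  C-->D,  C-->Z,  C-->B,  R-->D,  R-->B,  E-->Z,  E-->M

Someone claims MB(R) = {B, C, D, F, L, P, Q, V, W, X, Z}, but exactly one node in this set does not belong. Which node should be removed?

Z

Recall MB(v) = parents ∪ children ∪ spouses, where spouses are the other parents of v's children.
R's parents: L, P, V, W, X.
R has children B, D.
Parents of each child, excluding R:
  parents(D) \ {R} = {C, W}.
  B's other parents are C, F, Q.
MB(R) = {B, C, D, F, L, P, Q, V, W, X}.
Z is neither a parent, child, nor co-parent of R, so it does not belong.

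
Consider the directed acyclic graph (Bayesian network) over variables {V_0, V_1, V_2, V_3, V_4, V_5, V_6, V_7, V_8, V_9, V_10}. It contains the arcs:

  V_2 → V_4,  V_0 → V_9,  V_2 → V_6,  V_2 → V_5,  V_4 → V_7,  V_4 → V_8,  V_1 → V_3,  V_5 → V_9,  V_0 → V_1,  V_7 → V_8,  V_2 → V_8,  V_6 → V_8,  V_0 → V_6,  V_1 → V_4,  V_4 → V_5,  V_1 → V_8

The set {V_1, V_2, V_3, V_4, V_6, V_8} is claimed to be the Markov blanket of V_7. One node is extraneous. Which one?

V_3

The Markov blanket of a node is its parents, its children, and the other parents of its children.
Pa(V_7) = {V_4}.
Ch(V_7) = {V_8}.
Parents of each child, excluding V_7:
  V_8: V_1, V_2, V_4, V_6
MB(V_7) = {V_1, V_2, V_4, V_6, V_8}.
V_3 is neither a parent, child, nor co-parent of V_7, so it does not belong.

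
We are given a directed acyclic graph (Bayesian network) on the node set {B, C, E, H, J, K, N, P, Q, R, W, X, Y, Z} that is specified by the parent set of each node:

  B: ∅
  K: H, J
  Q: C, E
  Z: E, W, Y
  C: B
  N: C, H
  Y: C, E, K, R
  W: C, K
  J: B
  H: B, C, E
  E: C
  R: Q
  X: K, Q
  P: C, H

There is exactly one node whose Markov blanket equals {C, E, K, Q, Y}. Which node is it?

The target node must have every member of {C, E, K, Q, Y} as a parent, child, or co-parent, and no others.
Parents of R: Q; children: Y; co-parents: C, E, K.
These exactly cover the given set, so the node is R.

R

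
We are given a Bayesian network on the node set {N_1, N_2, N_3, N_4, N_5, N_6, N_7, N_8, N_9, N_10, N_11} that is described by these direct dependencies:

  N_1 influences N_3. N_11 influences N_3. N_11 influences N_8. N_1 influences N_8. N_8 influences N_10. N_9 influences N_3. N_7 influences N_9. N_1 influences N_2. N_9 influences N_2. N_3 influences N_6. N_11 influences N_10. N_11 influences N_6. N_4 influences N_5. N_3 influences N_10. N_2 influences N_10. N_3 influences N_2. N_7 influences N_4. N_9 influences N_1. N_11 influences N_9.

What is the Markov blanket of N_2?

{N_1, N_3, N_8, N_9, N_10, N_11}

Parents of N_2: N_1, N_3, N_9.
Ch(N_2) = {N_10}.
Other parents of N_2's children:
  N_10 also has parents N_3, N_8, N_11.
So the Markov blanket of N_2 is {N_1, N_3, N_8, N_9, N_10, N_11}.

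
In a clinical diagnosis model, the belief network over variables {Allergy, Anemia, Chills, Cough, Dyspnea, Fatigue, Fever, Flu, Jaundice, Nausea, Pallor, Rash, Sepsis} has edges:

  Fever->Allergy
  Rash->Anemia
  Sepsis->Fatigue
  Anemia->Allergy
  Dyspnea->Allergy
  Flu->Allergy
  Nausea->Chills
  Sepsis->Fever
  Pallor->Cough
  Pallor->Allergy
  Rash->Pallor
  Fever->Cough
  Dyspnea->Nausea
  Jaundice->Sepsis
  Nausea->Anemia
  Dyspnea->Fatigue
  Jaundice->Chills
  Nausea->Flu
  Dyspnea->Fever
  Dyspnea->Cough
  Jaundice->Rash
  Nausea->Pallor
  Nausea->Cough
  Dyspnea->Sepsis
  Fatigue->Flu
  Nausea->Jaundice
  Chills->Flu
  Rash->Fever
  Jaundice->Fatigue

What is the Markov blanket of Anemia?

Anemia's parents: Nausea, Rash.
Ch(Anemia) = {Allergy}.
Parents of each child, excluding Anemia:
  Allergy's other parents are Dyspnea, Fever, Flu, Pallor.
MB(Anemia) = {Allergy, Dyspnea, Fever, Flu, Nausea, Pallor, Rash}.

{Allergy, Dyspnea, Fever, Flu, Nausea, Pallor, Rash}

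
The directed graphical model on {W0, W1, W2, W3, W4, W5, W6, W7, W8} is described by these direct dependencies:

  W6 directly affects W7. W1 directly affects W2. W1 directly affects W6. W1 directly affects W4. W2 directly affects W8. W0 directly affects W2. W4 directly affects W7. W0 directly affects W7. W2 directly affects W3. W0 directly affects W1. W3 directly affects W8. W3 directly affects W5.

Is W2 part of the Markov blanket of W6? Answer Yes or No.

No

A node's Markov blanket = Pa ∪ Ch ∪ (parents of Ch other than the node itself).
W6 has child W7.
Pa(W6) = {W1}.
Other parents of W6's children:
  W7: W0, W4
MB(W6) = {W0, W1, W4, W7}; W2 is not in this set.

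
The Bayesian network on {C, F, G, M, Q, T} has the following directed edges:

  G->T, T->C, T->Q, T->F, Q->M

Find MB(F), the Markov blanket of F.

Ch(F) = {}.
Parents of F: T.
F has no children, so there are no co-parents.
Union: {T} ∪ {} ∪ {} = {T}.

{T}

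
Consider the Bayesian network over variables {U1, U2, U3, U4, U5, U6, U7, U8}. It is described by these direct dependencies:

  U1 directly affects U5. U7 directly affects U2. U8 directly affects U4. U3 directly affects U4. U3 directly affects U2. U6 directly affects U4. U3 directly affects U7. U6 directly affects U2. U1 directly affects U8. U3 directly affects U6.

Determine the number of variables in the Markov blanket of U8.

The Markov blanket of a node is its parents, its children, and the other parents of its children.
Pa(U8) = {U1}.
U8's children: U4.
Parents of each child, excluding U8:
  U4: U3, U6
MB(U8) = {U1, U3, U4, U6}, which has 4 nodes.

4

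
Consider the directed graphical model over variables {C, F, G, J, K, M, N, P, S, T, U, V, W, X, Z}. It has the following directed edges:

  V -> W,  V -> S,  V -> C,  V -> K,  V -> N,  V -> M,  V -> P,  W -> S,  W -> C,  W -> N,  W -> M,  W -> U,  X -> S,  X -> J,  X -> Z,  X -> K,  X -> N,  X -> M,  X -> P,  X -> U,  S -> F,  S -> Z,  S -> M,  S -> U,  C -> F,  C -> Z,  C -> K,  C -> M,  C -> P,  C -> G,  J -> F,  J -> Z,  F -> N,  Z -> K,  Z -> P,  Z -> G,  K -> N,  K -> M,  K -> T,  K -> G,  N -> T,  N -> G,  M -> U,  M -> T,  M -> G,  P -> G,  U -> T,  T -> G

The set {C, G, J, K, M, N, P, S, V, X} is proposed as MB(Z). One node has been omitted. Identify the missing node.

Children of Z: G, K, P.
Z's parents: C, J, S, X.
Co-parents of Z (other parents of its children):
  K: C, V, X
  P: C, V, X
  G: C, K, M, N, P, T
MB(Z) = {C, G, J, K, M, N, P, S, T, V, X}.
Comparing with the claimed set, T is missing.

T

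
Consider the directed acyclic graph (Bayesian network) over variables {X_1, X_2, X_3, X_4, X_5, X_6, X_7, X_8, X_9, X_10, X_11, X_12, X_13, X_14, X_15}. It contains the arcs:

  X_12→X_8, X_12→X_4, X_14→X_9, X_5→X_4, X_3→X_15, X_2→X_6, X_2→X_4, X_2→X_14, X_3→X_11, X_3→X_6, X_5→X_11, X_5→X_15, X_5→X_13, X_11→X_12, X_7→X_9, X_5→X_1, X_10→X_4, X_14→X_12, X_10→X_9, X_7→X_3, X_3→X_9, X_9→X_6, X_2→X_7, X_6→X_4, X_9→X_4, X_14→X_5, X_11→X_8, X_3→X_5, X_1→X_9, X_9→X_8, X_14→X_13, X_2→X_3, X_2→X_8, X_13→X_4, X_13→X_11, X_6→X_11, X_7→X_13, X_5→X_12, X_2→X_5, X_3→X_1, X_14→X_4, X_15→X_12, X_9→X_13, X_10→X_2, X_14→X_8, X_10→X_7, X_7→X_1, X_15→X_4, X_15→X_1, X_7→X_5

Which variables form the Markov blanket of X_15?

{X_1, X_2, X_3, X_4, X_5, X_6, X_7, X_9, X_10, X_11, X_12, X_13, X_14}

A node's Markov blanket = Pa ∪ Ch ∪ (parents of Ch other than the node itself).
X_15's parents: X_3, X_5.
X_15's children: X_1, X_4, X_12.
Co-parents of X_15 (other parents of its children):
  X_1: X_3, X_5, X_7
  X_12: X_5, X_11, X_14
  X_4: X_2, X_5, X_6, X_9, X_10, X_12, X_13, X_14
Taking the union gives {X_1, X_2, X_3, X_4, X_5, X_6, X_7, X_9, X_10, X_11, X_12, X_13, X_14}.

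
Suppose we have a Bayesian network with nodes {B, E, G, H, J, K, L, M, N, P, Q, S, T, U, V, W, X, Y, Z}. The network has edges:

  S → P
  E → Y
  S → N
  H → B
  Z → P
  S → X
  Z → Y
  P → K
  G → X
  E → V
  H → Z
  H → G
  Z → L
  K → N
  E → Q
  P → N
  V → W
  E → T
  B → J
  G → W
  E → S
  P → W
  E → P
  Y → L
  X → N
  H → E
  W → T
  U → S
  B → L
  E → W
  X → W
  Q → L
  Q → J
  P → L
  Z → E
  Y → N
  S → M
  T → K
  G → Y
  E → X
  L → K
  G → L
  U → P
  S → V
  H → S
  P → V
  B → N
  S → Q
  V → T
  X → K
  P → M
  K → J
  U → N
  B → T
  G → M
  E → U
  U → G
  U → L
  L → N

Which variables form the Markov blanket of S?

The Markov blanket of a node is its parents, its children, and the other parents of its children.
Children of S: M, N, P, Q, V, X.
Parents of S: E, H, U.
Co-parents of S (other parents of its children):
  parents(P) \ {S} = {E, U, Z}.
  Q's other parent is E.
  X also has parents E, G.
  V also has parents E, P.
  N's other parents are B, K, L, P, U, X, Y.
  M's other parents are G, P.
Taking the union gives {B, E, G, H, K, L, M, N, P, Q, U, V, X, Y, Z}.

{B, E, G, H, K, L, M, N, P, Q, U, V, X, Y, Z}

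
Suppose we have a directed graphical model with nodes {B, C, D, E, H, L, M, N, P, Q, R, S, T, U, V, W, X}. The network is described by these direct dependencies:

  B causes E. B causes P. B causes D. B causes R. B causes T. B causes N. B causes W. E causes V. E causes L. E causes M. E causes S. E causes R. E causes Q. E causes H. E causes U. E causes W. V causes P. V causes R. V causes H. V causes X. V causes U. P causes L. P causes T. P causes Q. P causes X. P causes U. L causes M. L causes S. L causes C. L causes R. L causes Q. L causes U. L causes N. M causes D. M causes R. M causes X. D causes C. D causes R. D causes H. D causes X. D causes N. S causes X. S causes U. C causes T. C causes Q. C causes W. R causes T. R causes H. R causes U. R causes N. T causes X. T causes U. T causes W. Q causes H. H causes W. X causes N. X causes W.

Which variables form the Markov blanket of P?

{B, C, D, E, L, M, Q, R, S, T, U, V, X}

Recall MB(v) = parents ∪ children ∪ spouses, where spouses are the other parents of v's children.
P's parents: B, V.
Ch(P) = {L, Q, T, U, X}.
For each child, the remaining parents (spouses of P):
  parents(L) \ {P} = {E}.
  T also has parents B, C, R.
  parents(Q) \ {P} = {C, E, L}.
  X's other parents are D, M, S, T, V.
  U also has parents E, L, R, S, T, V.
Taking the union gives {B, C, D, E, L, M, Q, R, S, T, U, V, X}.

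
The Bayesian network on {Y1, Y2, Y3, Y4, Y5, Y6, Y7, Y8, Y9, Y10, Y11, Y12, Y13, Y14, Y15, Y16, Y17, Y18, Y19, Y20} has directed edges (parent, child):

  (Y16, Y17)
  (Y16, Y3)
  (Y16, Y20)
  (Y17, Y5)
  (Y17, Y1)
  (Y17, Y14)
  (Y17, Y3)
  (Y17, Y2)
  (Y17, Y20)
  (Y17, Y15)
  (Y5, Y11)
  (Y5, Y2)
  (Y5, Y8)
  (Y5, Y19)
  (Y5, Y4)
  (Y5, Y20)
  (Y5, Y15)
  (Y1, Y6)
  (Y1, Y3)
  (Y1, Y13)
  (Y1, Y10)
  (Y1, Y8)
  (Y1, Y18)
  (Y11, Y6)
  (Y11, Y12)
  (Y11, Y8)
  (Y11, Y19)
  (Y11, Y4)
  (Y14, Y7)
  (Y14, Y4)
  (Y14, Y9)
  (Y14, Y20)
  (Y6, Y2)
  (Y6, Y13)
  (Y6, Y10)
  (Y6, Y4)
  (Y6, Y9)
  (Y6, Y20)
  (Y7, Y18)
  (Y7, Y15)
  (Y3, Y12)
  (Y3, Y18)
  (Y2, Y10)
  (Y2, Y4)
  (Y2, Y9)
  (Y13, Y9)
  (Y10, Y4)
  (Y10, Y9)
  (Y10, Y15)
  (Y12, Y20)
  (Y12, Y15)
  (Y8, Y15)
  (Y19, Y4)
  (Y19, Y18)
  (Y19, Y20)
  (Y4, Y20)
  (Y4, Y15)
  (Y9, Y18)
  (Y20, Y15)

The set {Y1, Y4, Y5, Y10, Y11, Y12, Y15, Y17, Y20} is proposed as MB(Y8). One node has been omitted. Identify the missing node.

Y7

By definition, MB(Y8) is built from Y8's parents, Y8's children, and the co-parents of Y8.
Y8's parents: Y1, Y5, Y11.
Ch(Y8) = {Y15}.
Co-parents of Y8 (other parents of its children):
  Y15's other parents are Y4, Y5, Y7, Y10, Y12, Y17, Y20.
MB(Y8) = {Y1, Y4, Y5, Y7, Y10, Y11, Y12, Y15, Y17, Y20}.
Comparing with the claimed set, Y7 is missing.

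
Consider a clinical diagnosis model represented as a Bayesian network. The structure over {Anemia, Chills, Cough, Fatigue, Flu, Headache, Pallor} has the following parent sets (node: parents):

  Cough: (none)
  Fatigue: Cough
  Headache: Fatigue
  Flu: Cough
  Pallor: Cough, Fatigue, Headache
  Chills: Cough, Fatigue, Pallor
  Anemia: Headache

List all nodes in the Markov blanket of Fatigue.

The Markov blanket of a node is its parents, its children, and the other parents of its children.
Fatigue has parent Cough.
Fatigue's children: Chills, Headache, Pallor.
For each child, the remaining parents (spouses of Fatigue):
  Headache has no other parent.
  Pallor also has parents Cough, Headache.
  Chills's other parents are Cough, Pallor.
MB(Fatigue) = {Chills, Cough, Headache, Pallor}.

{Chills, Cough, Headache, Pallor}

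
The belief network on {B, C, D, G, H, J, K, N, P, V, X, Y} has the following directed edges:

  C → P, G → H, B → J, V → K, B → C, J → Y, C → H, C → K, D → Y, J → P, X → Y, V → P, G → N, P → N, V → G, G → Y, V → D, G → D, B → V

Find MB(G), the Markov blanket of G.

{C, D, H, J, N, P, V, X, Y}

Pa(G) = {V}.
Children of G: D, H, N, Y.
Co-parents of G (other parents of its children):
  parents(D) \ {G} = {V}.
  H also has parent C.
  Y's other parents are D, J, X.
  parents(N) \ {G} = {P}.
So the Markov blanket of G is {C, D, H, J, N, P, V, X, Y}.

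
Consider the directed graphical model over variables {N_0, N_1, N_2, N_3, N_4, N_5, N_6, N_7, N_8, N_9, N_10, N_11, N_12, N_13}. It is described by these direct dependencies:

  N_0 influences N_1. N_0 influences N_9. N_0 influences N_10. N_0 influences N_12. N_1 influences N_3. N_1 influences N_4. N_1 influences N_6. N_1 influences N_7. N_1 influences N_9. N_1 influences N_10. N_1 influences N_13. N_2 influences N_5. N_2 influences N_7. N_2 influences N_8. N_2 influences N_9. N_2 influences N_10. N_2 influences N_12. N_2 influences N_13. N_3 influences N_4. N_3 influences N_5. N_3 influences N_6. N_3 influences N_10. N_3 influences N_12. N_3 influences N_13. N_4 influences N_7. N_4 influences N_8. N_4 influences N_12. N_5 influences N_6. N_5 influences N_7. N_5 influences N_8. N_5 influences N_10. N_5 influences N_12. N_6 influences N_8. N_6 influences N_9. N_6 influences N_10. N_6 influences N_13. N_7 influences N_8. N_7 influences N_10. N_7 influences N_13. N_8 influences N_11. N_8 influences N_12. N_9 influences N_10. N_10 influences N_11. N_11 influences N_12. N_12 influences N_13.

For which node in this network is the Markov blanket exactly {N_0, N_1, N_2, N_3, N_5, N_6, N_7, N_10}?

The target node must have every member of {N_0, N_1, N_2, N_3, N_5, N_6, N_7, N_10} as a parent, child, or co-parent, and no others.
Parents of N_9: N_0, N_1, N_2, N_6; children: N_10; co-parents: N_0, N_1, N_2, N_3, N_5, N_6, N_7.
These exactly cover the given set, so the node is N_9.

N_9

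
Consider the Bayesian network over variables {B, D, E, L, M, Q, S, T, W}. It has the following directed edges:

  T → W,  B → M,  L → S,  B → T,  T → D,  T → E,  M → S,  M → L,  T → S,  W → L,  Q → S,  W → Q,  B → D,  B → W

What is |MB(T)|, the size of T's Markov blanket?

8

T has parent B.
T's children: D, E, S, W.
Parents of each child, excluding T:
  D also has parent B.
  E has no other parent.
  W's other parent is B.
  S also has parents L, M, Q.
MB(T) = {B, D, E, L, M, Q, S, W}, which has 8 nodes.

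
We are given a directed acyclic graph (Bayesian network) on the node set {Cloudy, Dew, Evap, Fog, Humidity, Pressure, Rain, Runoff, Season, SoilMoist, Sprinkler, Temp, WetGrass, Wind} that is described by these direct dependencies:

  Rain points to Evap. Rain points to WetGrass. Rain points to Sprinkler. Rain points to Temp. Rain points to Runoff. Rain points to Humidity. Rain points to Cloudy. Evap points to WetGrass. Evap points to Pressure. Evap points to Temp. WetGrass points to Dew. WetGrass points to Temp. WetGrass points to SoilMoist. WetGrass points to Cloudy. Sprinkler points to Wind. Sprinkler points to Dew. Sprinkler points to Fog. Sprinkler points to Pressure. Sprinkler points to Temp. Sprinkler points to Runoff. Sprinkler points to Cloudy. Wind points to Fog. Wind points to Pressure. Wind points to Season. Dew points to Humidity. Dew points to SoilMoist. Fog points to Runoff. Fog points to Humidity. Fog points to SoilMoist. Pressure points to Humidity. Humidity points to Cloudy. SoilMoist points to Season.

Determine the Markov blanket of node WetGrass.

WetGrass's children: Cloudy, Dew, SoilMoist, Temp.
WetGrass has parents Evap, Rain.
Other parents of WetGrass's children:
  Dew also has parent Sprinkler.
  parents(Temp) \ {WetGrass} = {Evap, Rain, Sprinkler}.
  SoilMoist's other parents are Dew, Fog.
  parents(Cloudy) \ {WetGrass} = {Humidity, Rain, Sprinkler}.
MB(WetGrass) = {Cloudy, Dew, Evap, Fog, Humidity, Rain, SoilMoist, Sprinkler, Temp}.

{Cloudy, Dew, Evap, Fog, Humidity, Rain, SoilMoist, Sprinkler, Temp}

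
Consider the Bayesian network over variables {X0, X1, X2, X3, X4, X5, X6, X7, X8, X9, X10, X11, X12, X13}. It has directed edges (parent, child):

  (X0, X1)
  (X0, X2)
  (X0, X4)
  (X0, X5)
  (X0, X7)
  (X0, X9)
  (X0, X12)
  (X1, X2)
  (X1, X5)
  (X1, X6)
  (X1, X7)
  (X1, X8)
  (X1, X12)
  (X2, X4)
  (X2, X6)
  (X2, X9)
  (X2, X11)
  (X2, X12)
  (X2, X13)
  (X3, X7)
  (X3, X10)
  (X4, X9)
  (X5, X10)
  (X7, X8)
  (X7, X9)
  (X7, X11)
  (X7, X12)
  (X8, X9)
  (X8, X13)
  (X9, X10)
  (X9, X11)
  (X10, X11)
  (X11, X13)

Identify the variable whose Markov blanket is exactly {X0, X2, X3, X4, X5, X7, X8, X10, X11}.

The target node must have every member of {X0, X2, X3, X4, X5, X7, X8, X10, X11} as a parent, child, or co-parent, and no others.
Parents of X9: X0, X2, X4, X7, X8; children: X10, X11; co-parents: X2, X3, X5, X7, X10.
These exactly cover the given set, so the node is X9.

X9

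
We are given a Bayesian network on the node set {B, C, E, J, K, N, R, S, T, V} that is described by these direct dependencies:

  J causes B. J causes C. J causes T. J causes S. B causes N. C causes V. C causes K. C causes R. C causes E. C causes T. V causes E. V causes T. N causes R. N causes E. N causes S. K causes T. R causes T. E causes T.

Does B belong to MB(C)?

No

Parents of C: J.
C's children: E, K, R, T, V.
Co-parents of C (other parents of its children):
  V: —
  K: —
  R: N
  E: N, V
  T: E, J, K, R, V
MB(C) = {E, J, K, N, R, T, V}; B is not in this set.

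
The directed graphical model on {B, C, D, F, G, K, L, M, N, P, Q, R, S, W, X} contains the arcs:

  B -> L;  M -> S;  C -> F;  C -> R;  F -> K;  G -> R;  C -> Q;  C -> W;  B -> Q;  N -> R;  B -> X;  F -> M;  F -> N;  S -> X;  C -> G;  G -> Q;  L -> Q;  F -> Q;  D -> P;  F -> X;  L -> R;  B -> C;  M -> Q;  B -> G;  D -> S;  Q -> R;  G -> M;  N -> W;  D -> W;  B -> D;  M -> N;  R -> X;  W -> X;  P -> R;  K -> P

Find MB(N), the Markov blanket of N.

{C, D, F, G, L, M, P, Q, R, W}

A node's Markov blanket = Pa ∪ Ch ∪ (parents of Ch other than the node itself).
Parents of N: F, M.
N has children R, W.
Parents of each child, excluding N:
  R also has parents C, G, L, P, Q.
  parents(W) \ {N} = {C, D}.
Taking the union gives {C, D, F, G, L, M, P, Q, R, W}.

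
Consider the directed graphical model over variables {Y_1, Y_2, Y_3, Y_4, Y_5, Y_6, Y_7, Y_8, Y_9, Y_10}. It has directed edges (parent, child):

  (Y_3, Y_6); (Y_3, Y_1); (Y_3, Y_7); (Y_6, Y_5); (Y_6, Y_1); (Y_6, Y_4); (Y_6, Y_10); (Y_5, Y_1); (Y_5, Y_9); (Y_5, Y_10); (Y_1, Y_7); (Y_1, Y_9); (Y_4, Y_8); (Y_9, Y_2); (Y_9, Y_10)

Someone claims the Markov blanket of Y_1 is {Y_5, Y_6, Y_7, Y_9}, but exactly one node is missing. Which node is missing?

Y_3

Children of Y_1: Y_7, Y_9.
Y_1 has parents Y_3, Y_5, Y_6.
For each child, the remaining parents (spouses of Y_1):
  Y_7 also has parent Y_3.
  parents(Y_9) \ {Y_1} = {Y_5}.
MB(Y_1) = {Y_3, Y_5, Y_6, Y_7, Y_9}.
Comparing with the claimed set, Y_3 is missing.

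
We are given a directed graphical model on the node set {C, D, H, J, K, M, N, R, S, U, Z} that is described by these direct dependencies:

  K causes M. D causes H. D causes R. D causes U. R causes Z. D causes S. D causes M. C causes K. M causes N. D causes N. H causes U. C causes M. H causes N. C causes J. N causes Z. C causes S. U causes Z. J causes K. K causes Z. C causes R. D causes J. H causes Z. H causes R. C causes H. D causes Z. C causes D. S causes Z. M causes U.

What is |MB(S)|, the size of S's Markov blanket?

Pa(S) = {C, D}.
S has child Z.
Co-parents of S (other parents of its children):
  parents(Z) \ {S} = {D, H, K, N, R, U}.
MB(S) = {C, D, H, K, N, R, U, Z}, which has 8 nodes.

8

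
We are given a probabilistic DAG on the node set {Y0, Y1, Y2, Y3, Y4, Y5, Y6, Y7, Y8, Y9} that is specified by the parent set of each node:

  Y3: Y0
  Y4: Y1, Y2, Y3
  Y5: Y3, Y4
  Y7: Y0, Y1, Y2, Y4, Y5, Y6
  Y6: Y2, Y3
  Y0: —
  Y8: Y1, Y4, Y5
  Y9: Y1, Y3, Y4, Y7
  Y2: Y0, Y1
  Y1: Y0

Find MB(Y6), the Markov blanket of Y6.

Parents of Y6: Y2, Y3.
Children of Y6: Y7.
Parents of each child, excluding Y6:
  Y7: Y0, Y1, Y2, Y4, Y5
So the Markov blanket of Y6 is {Y0, Y1, Y2, Y3, Y4, Y5, Y7}.

{Y0, Y1, Y2, Y3, Y4, Y5, Y7}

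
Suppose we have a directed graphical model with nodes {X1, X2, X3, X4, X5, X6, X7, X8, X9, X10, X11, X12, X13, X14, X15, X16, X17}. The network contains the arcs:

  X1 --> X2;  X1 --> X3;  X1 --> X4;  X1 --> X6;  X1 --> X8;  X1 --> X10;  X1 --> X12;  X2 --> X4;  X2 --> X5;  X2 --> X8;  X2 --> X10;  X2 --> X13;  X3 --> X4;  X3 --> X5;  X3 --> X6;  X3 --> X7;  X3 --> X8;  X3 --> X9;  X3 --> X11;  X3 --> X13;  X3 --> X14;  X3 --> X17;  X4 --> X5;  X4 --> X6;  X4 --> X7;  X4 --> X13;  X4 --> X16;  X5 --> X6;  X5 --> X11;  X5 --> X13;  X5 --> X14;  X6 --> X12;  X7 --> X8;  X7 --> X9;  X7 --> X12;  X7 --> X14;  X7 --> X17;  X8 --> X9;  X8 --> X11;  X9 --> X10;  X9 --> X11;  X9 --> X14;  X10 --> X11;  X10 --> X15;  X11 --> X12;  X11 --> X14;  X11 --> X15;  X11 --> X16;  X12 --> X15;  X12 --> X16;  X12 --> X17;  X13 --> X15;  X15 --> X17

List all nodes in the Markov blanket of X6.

{X1, X3, X4, X5, X7, X11, X12}

X6 has parents X1, X3, X4, X5.
X6 has child X12.
Parents of each child, excluding X6:
  parents(X12) \ {X6} = {X1, X7, X11}.
So the Markov blanket of X6 is {X1, X3, X4, X5, X7, X11, X12}.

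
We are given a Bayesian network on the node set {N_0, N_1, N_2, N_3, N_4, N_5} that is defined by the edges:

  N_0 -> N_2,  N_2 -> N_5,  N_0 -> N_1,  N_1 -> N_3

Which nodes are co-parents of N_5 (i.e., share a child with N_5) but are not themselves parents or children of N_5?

{}

N_5 has no children, so it has no co-parents. The set is empty.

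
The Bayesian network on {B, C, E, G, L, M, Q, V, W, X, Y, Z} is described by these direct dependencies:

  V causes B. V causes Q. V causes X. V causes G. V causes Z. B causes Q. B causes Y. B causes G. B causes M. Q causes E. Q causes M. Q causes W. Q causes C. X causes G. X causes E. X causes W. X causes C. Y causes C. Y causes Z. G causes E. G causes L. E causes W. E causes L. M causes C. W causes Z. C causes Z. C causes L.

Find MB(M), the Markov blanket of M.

{B, C, Q, X, Y}

M's parents: B, Q.
Children of M: C.
For each child, the remaining parents (spouses of M):
  C's other parents are Q, X, Y.
So the Markov blanket of M is {B, C, Q, X, Y}.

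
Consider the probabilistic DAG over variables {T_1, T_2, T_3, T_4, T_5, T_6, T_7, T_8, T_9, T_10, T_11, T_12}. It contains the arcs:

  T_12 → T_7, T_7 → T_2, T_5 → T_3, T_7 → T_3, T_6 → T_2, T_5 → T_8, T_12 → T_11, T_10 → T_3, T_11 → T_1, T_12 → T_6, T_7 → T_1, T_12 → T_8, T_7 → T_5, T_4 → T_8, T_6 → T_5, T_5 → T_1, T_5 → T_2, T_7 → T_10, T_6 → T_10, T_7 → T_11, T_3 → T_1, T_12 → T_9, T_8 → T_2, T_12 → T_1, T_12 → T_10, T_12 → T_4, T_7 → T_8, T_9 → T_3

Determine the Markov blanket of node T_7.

Recall MB(v) = parents ∪ children ∪ spouses, where spouses are the other parents of v's children.
Parents of T_7: T_12.
Children of T_7: T_1, T_2, T_3, T_5, T_8, T_10, T_11.
Other parents of T_7's children:
  parents(T_5) \ {T_7} = {T_6}.
  parents(T_10) \ {T_7} = {T_6, T_12}.
  parents(T_11) \ {T_7} = {T_12}.
  parents(T_8) \ {T_7} = {T_4, T_5, T_12}.
  T_3 also has parents T_5, T_9, T_10.
  T_1's other parents are T_3, T_5, T_11, T_12.
  T_2's other parents are T_5, T_6, T_8.
MB(T_7) = {T_1, T_2, T_3, T_4, T_5, T_6, T_8, T_9, T_10, T_11, T_12}.

{T_1, T_2, T_3, T_4, T_5, T_6, T_8, T_9, T_10, T_11, T_12}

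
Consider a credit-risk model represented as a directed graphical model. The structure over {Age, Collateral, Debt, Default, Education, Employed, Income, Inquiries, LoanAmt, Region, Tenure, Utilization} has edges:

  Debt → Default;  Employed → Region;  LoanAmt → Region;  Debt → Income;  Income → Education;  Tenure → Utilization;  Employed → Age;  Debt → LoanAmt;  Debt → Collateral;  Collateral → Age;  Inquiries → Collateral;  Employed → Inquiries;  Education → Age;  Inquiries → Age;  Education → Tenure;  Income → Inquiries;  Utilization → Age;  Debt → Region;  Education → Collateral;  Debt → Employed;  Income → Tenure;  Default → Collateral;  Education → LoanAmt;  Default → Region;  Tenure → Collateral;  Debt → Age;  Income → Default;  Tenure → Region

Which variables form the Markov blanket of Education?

{Age, Collateral, Debt, Default, Employed, Income, Inquiries, LoanAmt, Tenure, Utilization}

Education's parents: Income.
Education has children Age, Collateral, LoanAmt, Tenure.
For each child, the remaining parents (spouses of Education):
  Tenure's other parent is Income.
  LoanAmt also has parent Debt.
  parents(Collateral) \ {Education} = {Debt, Default, Inquiries, Tenure}.
  parents(Age) \ {Education} = {Collateral, Debt, Employed, Inquiries, Utilization}.
MB(Education) = {Age, Collateral, Debt, Default, Employed, Income, Inquiries, LoanAmt, Tenure, Utilization}.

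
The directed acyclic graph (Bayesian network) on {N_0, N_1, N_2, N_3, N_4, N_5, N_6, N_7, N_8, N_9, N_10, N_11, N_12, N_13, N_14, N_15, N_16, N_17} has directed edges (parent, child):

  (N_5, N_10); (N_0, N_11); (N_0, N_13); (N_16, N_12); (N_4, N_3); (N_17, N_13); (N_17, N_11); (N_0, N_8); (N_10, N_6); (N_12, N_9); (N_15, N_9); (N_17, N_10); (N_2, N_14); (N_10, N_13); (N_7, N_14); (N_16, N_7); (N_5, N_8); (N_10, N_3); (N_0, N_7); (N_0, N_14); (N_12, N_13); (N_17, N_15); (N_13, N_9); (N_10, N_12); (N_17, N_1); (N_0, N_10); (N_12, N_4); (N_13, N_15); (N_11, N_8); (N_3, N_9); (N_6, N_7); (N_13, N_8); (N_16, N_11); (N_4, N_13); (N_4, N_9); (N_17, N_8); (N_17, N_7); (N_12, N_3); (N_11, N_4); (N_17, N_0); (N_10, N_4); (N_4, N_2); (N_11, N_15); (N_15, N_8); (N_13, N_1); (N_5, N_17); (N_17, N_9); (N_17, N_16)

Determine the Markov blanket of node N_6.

{N_0, N_7, N_10, N_16, N_17}

Children of N_6: N_7.
Pa(N_6) = {N_10}.
Co-parents of N_6 (other parents of its children):
  N_7 also has parents N_0, N_16, N_17.
Union: {N_10} ∪ {N_7} ∪ {N_0, N_16, N_17} = {N_0, N_7, N_10, N_16, N_17}.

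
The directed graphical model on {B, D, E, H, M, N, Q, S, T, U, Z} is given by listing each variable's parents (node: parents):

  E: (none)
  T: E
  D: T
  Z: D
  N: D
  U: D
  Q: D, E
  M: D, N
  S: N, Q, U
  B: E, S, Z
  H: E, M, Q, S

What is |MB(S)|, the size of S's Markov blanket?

A node's Markov blanket = Pa ∪ Ch ∪ (parents of Ch other than the node itself).
S's parents: N, Q, U.
Children of S: B, H.
For each child, the remaining parents (spouses of S):
  B: E, Z
  H: E, M, Q
MB(S) = {B, E, H, M, N, Q, U, Z}, which has 8 nodes.

8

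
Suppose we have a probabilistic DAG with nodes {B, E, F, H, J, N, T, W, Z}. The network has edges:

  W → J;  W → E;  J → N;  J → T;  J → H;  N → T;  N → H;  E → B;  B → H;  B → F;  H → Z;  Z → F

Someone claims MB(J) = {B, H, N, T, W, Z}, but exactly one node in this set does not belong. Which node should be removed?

The Markov blanket of a node is its parents, its children, and the other parents of its children.
J's parents: W.
Children of J: H, N, T.
Parents of each child, excluding J:
  N has no other parent.
  T's other parent is N.
  H's other parents are B, N.
MB(J) = {B, H, N, T, W}.
Z is neither a parent, child, nor co-parent of J, so it does not belong.

Z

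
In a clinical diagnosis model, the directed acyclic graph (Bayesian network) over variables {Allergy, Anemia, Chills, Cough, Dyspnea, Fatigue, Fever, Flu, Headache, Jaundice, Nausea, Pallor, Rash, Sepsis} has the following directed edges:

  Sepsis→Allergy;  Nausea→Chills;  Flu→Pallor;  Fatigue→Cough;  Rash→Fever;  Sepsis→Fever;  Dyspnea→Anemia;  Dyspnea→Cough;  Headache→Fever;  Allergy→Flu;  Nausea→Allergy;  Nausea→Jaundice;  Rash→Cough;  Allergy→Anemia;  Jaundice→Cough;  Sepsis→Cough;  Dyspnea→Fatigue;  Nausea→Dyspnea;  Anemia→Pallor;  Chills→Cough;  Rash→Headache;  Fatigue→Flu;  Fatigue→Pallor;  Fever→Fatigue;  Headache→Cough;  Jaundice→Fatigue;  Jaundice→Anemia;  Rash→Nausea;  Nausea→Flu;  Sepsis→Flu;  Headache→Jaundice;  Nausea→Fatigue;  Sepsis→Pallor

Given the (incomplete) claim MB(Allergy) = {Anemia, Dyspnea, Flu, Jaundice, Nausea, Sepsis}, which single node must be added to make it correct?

Allergy's parents: Nausea, Sepsis.
Ch(Allergy) = {Anemia, Flu}.
Co-parents of Allergy (other parents of its children):
  Anemia also has parents Dyspnea, Jaundice.
  Flu also has parents Fatigue, Nausea, Sepsis.
MB(Allergy) = {Anemia, Dyspnea, Fatigue, Flu, Jaundice, Nausea, Sepsis}.
Comparing with the claimed set, Fatigue is missing.

Fatigue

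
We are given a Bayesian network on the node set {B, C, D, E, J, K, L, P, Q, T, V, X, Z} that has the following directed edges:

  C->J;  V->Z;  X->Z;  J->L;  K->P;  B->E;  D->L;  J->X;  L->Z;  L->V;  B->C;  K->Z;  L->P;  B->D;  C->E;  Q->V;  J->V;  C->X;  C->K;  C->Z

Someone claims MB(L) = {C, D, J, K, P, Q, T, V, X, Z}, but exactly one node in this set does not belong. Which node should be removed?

By definition, MB(L) is built from L's parents, L's children, and the co-parents of L.
Parents of L: D, J.
L has children P, V, Z.
Parents of each child, excluding L:
  parents(P) \ {L} = {K}.
  V also has parents J, Q.
  Z's other parents are C, K, V, X.
MB(L) = {C, D, J, K, P, Q, V, X, Z}.
T is neither a parent, child, nor co-parent of L, so it does not belong.

T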